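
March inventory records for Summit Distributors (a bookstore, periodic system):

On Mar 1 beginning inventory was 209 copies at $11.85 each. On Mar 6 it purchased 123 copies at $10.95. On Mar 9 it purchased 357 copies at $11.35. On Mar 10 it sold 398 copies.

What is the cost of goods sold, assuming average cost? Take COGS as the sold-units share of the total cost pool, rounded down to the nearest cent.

COGS = $4,549.24

Mar 10, sell 398: 398/689 × $7,875.45 → $4,549.24
Ending inventory (cost pool remaining) = $3,326.21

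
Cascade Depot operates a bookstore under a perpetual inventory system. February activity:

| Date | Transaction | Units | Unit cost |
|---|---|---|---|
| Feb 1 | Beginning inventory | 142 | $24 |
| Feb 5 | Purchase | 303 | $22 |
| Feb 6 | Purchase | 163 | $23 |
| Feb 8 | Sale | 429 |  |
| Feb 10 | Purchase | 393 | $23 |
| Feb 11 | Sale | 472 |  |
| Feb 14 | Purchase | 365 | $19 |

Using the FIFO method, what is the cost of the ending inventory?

Ending inventory = $9,235

Feb 8, 429 sold [FIFO — oldest first]: 142 @ $24 + 287 @ $22 = $9,722
Feb 11, 472 sold [FIFO — oldest first]: 16 @ $22 + 163 @ $23 + 293 @ $23 = $10,840
Total COGS = $9,722 + $10,840 = $20,562
Ending inventory: 100 @ $23 + 365 @ $19 = $9,235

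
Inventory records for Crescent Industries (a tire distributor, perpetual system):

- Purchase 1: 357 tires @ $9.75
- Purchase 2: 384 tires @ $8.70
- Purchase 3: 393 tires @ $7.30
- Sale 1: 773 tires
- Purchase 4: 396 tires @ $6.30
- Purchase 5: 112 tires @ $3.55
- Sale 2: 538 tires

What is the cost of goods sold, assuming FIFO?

Sale 1 (773) [FIFO — oldest first]: 357 @ $9.75 + 384 @ $8.70 + 32 @ $7.30 = $7,055.15
Sale 2 (538) [FIFO — oldest first]: 361 @ $7.30 + 177 @ $6.30 = $3,750.40
Total COGS = $7,055.15 + $3,750.40 = $10,805.55
Ending inventory: 219 @ $6.30 + 112 @ $3.55 = $1,777.30
Check: goods available $12,582.85 = COGS $10,805.55 + ending $1,777.30

COGS = $10,805.55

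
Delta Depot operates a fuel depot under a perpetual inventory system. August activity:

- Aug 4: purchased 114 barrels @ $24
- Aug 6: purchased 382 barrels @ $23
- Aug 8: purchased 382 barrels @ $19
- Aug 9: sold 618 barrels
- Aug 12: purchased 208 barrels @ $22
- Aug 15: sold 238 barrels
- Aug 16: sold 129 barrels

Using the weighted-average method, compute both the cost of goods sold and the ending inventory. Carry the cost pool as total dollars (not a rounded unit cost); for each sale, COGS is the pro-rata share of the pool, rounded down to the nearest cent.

COGS = $21,168.25; ending inventory = $2,187.75

After Aug 4: 114 on hand, pool $2,736.00 (≈ $24.0000 each)
After Aug 6: 496 on hand, pool $11,522.00 (≈ $23.2298 each)
After Aug 8: 878 on hand, pool $18,780.00 (≈ $21.3895 each)
Aug 9, sell 618: 618/878 × $18,780.00 → $13,218.72
After Aug 12: 468 on hand, pool $10,137.28 (≈ $21.6609 each)
Aug 15, sell 238: 238/468 × $10,137.28 → $5,155.28
Aug 16, sell 129: 129/230 × $4,982.00 → $2,794.25
Total COGS = $13,218.72 + $5,155.28 + $2,794.25 = $21,168.25
Ending inventory (cost pool remaining) = $2,187.75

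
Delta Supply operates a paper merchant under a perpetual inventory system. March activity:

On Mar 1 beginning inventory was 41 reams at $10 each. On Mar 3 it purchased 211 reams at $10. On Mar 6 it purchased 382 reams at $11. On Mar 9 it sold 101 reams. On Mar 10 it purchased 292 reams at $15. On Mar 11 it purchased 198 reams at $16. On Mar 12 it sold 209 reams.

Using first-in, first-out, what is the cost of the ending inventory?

Ending inventory = $11,112

Mar 9, 101 sold [FIFO — oldest first]: 41 @ $10 + 60 @ $10 = $1,010
Mar 12, 209 sold [FIFO — oldest first]: 151 @ $10 + 58 @ $11 = $2,148
Total COGS = $1,010 + $2,148 = $3,158
Ending inventory: 324 @ $11 + 292 @ $15 + 198 @ $16 = $11,112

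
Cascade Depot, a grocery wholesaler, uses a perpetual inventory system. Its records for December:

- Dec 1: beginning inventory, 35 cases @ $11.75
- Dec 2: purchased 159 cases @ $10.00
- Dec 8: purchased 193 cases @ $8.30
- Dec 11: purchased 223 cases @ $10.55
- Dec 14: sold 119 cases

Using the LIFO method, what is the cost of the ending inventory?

Ending inventory = $4,700.35

Dec 14, 119 sold [LIFO — newest first]: 119 @ $10.55 = $1,255.45
Ending inventory: 35 @ $11.75 + 159 @ $10.00 + 193 @ $8.30 + 104 @ $10.55 = $4,700.35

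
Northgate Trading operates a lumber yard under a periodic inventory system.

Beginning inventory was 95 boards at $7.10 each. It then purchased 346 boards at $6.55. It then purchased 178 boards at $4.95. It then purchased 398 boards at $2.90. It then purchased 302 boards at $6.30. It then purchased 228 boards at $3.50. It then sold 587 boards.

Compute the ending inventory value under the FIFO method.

Sale 1 (587) [FIFO — oldest first]: 95 @ $7.10 + 346 @ $6.55 + 146 @ $4.95 = $3,663.50
Ending inventory: 32 @ $4.95 + 398 @ $2.90 + 302 @ $6.30 + 228 @ $3.50 = $4,013.20

Ending inventory = $4,013.20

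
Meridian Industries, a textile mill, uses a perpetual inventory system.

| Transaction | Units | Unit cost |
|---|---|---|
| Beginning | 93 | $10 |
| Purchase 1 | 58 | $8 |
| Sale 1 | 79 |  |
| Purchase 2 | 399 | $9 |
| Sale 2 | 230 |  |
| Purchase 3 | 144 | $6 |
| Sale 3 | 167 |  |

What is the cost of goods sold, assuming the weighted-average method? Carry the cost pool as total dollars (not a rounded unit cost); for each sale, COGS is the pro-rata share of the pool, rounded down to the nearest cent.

COGS = $4,126.77

After Beginning: 93 on hand, pool $930.00 (≈ $10.0000 each)
After Purchase 1: 151 on hand, pool $1,394.00 (≈ $9.2318 each)
Sale 1, sell 79: 79/151 × $1,394.00 → $729.31
After Purchase 2: 471 on hand, pool $4,255.69 (≈ $9.0354 each)
Sale 2, sell 230: 230/471 × $4,255.69 → $2,078.15
After Purchase 3: 385 on hand, pool $3,041.54 (≈ $7.9001 each)
Sale 3, sell 167: 167/385 × $3,041.54 → $1,319.31
Total COGS = $729.31 + $2,078.15 + $1,319.31 = $4,126.77
Ending inventory (cost pool remaining) = $1,722.23
Check: goods available $5,849.00 = COGS $4,126.77 + ending $1,722.23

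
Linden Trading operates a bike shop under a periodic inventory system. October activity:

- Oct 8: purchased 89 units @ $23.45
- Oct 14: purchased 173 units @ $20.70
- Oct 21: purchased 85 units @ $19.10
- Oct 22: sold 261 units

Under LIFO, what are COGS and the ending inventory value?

COGS = $5,274.95; ending inventory = $2,016.70

Oct 22, 261 sold [LIFO — newest first]: 85 @ $19.10 + 173 @ $20.70 + 3 @ $23.45 = $5,274.95
Ending inventory: 86 @ $23.45 = $2,016.70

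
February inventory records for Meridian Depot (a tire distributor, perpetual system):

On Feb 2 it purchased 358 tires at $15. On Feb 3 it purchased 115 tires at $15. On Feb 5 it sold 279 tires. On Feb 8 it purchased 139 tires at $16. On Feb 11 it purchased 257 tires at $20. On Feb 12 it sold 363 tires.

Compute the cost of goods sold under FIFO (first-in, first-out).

COGS = $9,919

Feb 5, 279 sold [FIFO — oldest first]: 279 @ $15 = $4,185
Feb 12, 363 sold [FIFO — oldest first]: 79 @ $15 + 115 @ $15 + 139 @ $16 + 30 @ $20 = $5,734
Total COGS = $4,185 + $5,734 = $9,919
Ending inventory: 227 @ $20 = $4,540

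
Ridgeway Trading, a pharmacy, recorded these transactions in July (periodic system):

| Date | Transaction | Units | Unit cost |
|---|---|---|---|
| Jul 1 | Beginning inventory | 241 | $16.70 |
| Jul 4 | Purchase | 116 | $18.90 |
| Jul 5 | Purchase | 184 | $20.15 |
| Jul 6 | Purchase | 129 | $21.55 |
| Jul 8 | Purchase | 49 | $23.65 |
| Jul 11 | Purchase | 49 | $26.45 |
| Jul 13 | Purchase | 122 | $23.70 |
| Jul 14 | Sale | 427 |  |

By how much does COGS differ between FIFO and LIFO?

$2,070.35

FIFO COGS: 241 @ $16.70 + 116 @ $18.90 + 70 @ $20.15 = $7,627.60
LIFO COGS: 122 @ $23.70 + 49 @ $26.45 + 49 @ $23.65 + 129 @ $21.55 + 78 @ $20.15 = $9,697.95
Difference = |$7,627.60 − $9,697.95| = $2,070.35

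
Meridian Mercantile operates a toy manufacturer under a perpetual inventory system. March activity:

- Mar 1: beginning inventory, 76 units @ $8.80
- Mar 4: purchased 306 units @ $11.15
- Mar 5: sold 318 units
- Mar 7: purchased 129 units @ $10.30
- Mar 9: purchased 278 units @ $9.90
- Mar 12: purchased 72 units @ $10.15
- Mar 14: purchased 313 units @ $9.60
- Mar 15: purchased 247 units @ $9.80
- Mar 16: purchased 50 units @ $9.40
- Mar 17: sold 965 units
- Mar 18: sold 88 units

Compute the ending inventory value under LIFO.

Mar 5, 318 sold [LIFO — newest first]: 306 @ $11.15 + 12 @ $8.80 = $3,517.50
Mar 17, 965 sold [LIFO — newest first]: 50 @ $9.40 + 247 @ $9.80 + 313 @ $9.60 + 72 @ $10.15 + 278 @ $9.90 + 5 @ $10.30 = $9,429.90
Mar 18, 88 sold [LIFO — newest first]: 88 @ $10.30 = $906.40
Total COGS = $3,517.50 + $9,429.90 + $906.40 = $13,853.80
Ending inventory: 64 @ $8.80 + 36 @ $10.30 = $934.00
Check: goods available $14,787.80 = COGS $13,853.80 + ending $934.00

Ending inventory = $934.00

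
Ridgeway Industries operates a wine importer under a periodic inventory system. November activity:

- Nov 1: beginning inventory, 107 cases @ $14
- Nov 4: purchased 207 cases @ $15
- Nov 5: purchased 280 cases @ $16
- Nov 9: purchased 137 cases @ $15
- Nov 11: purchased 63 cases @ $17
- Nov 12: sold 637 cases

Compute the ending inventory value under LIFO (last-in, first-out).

Ending inventory = $2,248

Nov 12, 637 sold [LIFO — newest first]: 63 @ $17 + 137 @ $15 + 280 @ $16 + 157 @ $15 = $9,961
Ending inventory: 107 @ $14 + 50 @ $15 = $2,248
Check: goods available $12,209 = COGS $9,961 + ending $2,248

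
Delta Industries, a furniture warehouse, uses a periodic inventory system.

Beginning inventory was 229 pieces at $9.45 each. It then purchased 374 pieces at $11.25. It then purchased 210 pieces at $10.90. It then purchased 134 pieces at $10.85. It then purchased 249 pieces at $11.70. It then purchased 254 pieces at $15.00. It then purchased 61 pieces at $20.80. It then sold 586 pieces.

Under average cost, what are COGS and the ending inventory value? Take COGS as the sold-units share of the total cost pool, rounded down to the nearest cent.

Sale 1, sell 586: 586/1511 × $18,106.55 → $7,022.12
Ending inventory (cost pool remaining) = $11,084.43

COGS = $7,022.12; ending inventory = $11,084.43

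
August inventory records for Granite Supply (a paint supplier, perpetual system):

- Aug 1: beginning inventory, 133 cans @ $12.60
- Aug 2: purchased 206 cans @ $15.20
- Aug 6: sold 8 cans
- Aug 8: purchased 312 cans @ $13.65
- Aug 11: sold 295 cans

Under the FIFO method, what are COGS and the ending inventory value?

COGS = $4,259.80; ending inventory = $4,806.00

Aug 6, 8 sold [FIFO — oldest first]: 8 @ $12.60 = $100.80
Aug 11, 295 sold [FIFO — oldest first]: 125 @ $12.60 + 170 @ $15.20 = $4,159.00
Total COGS = $100.80 + $4,159.00 = $4,259.80
Ending inventory: 36 @ $15.20 + 312 @ $13.65 = $4,806.00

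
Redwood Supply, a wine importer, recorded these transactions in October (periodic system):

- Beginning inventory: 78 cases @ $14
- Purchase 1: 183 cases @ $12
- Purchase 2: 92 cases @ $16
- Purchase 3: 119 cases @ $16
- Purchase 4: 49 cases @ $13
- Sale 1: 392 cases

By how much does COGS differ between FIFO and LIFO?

$213

FIFO COGS: 78 @ $14 + 183 @ $12 + 92 @ $16 + 39 @ $16 = $5,384
LIFO COGS: 49 @ $13 + 119 @ $16 + 92 @ $16 + 132 @ $12 = $5,597
Difference = |$5,384 − $5,597| = $213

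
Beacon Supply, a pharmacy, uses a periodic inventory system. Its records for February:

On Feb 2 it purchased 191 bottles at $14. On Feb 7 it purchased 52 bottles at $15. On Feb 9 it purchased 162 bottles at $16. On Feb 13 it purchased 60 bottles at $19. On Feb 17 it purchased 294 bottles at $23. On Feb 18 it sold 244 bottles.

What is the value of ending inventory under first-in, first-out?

Ending inventory = $10,478

Feb 18, 244 sold [FIFO — oldest first]: 191 @ $14 + 52 @ $15 + 1 @ $16 = $3,470
Ending inventory: 161 @ $16 + 60 @ $19 + 294 @ $23 = $10,478
Check: goods available $13,948 = COGS $3,470 + ending $10,478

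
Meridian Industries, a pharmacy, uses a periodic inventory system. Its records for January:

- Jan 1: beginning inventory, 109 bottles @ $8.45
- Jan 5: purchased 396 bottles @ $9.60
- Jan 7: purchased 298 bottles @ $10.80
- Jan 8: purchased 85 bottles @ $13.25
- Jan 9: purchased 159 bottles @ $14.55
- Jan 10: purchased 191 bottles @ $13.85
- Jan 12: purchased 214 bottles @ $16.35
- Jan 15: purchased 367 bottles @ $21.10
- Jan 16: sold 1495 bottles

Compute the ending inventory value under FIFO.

Ending inventory = $6,836.40

Jan 16, 1495 sold [FIFO — oldest first]: 109 @ $8.45 + 396 @ $9.60 + 298 @ $10.80 + 85 @ $13.25 + 159 @ $14.55 + 191 @ $13.85 + 214 @ $16.35 + 43 @ $21.10 = $18,432.30
Ending inventory: 324 @ $21.10 = $6,836.40
Check: goods available $25,268.70 = COGS $18,432.30 + ending $6,836.40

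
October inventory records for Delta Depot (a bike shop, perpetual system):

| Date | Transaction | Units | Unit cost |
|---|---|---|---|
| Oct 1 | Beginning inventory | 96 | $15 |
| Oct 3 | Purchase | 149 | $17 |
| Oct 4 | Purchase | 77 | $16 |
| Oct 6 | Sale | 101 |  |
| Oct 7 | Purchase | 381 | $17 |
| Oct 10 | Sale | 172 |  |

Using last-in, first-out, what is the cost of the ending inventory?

Oct 6, 101 sold [LIFO — newest first]: 77 @ $16 + 24 @ $17 = $1,640
Oct 10, 172 sold [LIFO — newest first]: 172 @ $17 = $2,924
Total COGS = $1,640 + $2,924 = $4,564
Ending inventory: 96 @ $15 + 125 @ $17 + 209 @ $17 = $7,118
Check: goods available $11,682 = COGS $4,564 + ending $7,118

Ending inventory = $7,118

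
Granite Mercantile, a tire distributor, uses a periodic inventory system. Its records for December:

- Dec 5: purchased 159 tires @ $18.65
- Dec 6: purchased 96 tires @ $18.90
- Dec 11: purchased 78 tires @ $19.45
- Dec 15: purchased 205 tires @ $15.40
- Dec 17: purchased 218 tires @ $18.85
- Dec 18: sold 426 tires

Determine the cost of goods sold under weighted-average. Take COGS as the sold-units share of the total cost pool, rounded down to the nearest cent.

COGS = $7,642.72

Dec 18, sell 426: 426/756 × $13,563.15 → $7,642.72
Ending inventory (cost pool remaining) = $5,920.43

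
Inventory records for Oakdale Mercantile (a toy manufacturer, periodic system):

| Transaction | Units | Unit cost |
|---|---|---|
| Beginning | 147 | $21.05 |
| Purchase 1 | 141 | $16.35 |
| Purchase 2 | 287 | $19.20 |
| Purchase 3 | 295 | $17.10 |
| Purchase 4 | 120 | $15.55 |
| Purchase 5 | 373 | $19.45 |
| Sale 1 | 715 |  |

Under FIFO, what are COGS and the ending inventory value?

Sale 1 (715) [FIFO — oldest first]: 147 @ $21.05 + 141 @ $16.35 + 287 @ $19.20 + 140 @ $17.10 = $13,304.10
Ending inventory: 155 @ $17.10 + 120 @ $15.55 + 373 @ $19.45 = $11,771.35

COGS = $13,304.10; ending inventory = $11,771.35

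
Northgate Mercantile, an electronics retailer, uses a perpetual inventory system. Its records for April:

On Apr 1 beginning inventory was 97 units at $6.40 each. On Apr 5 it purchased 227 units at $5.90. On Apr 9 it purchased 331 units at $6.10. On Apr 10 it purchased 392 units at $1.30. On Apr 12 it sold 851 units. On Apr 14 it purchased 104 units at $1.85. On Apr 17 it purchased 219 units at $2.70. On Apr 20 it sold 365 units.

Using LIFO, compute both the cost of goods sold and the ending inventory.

Apr 12, 851 sold [LIFO — newest first]: 392 @ $1.30 + 331 @ $6.10 + 128 @ $5.90 = $3,283.90
Apr 20, 365 sold [LIFO — newest first]: 219 @ $2.70 + 104 @ $1.85 + 42 @ $5.90 = $1,031.50
Total COGS = $3,283.90 + $1,031.50 = $4,315.40
Ending inventory: 97 @ $6.40 + 57 @ $5.90 = $957.10
Check: goods available $5,272.50 = COGS $4,315.40 + ending $957.10

COGS = $4,315.40; ending inventory = $957.10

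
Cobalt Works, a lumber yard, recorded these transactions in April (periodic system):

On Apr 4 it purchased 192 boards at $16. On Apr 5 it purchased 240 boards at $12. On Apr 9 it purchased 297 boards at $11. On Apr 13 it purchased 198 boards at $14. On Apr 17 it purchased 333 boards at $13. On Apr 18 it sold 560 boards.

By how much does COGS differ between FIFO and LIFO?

FIFO COGS: 192 @ $16 + 240 @ $12 + 128 @ $11 = $7,360
LIFO COGS: 333 @ $13 + 198 @ $14 + 29 @ $11 = $7,420
Difference = |$7,360 − $7,420| = $60

$60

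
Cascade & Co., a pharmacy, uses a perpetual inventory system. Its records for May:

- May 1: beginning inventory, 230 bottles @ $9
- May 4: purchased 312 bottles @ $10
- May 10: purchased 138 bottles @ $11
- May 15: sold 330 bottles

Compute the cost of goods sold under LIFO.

May 15, 330 sold [LIFO — newest first]: 138 @ $11 + 192 @ $10 = $3,438
Ending inventory: 230 @ $9 + 120 @ $10 = $3,270

COGS = $3,438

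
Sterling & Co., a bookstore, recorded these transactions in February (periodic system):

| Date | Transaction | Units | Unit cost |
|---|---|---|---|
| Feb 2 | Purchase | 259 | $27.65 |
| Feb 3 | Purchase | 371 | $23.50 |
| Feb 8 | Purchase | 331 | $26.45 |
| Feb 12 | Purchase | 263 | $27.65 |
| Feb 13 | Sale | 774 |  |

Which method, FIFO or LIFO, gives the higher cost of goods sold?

FIFO COGS: 259 @ $27.65 + 371 @ $23.50 + 144 @ $26.45 = $19,688.65
LIFO COGS: 263 @ $27.65 + 331 @ $26.45 + 180 @ $23.50 = $20,256.90

LIFO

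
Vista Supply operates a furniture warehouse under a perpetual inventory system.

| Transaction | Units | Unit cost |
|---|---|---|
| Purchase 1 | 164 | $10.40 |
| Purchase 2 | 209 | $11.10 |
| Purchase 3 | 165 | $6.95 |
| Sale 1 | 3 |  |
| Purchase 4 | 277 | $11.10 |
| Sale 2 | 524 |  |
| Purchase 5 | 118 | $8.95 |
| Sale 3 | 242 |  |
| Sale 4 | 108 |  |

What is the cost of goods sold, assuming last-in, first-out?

Sale 1 (3) [LIFO — newest first]: 3 @ $6.95 = $20.85
Sale 2 (524) [LIFO — newest first]: 277 @ $11.10 + 162 @ $6.95 + 85 @ $11.10 = $5,144.10
Sale 3 (242) [LIFO — newest first]: 118 @ $8.95 + 124 @ $11.10 = $2,432.50
Sale 4 (108) [LIFO — newest first]: 108 @ $10.40 = $1,123.20
Total COGS = $20.85 + $5,144.10 + $2,432.50 + $1,123.20 = $8,720.65
Ending inventory: 56 @ $10.40 = $582.40

COGS = $8,720.65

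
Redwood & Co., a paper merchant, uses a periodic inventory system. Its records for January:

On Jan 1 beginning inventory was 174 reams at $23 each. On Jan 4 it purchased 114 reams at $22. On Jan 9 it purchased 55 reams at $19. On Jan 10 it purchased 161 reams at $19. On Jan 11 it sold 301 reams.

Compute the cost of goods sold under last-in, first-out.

COGS = $5,974

Jan 11, 301 sold [LIFO — newest first]: 161 @ $19 + 55 @ $19 + 85 @ $22 = $5,974
Ending inventory: 174 @ $23 + 29 @ $22 = $4,640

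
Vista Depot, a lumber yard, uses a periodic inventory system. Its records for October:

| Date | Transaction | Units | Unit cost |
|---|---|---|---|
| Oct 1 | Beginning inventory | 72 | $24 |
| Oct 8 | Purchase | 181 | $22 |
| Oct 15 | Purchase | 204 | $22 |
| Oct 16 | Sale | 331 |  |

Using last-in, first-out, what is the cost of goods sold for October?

Oct 16, 331 sold [LIFO — newest first]: 204 @ $22 + 127 @ $22 = $7,282
Ending inventory: 72 @ $24 + 54 @ $22 = $2,916
Check: goods available $10,198 = COGS $7,282 + ending $2,916

COGS = $7,282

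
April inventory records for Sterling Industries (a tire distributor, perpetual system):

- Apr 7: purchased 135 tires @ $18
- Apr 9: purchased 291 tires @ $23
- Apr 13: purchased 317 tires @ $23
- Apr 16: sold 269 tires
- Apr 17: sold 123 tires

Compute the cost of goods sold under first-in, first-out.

COGS = $8,341

Apr 16, 269 sold [FIFO — oldest first]: 135 @ $18 + 134 @ $23 = $5,512
Apr 17, 123 sold [FIFO — oldest first]: 123 @ $23 = $2,829
Total COGS = $5,512 + $2,829 = $8,341
Ending inventory: 34 @ $23 + 317 @ $23 = $8,073
Check: goods available $16,414 = COGS $8,341 + ending $8,073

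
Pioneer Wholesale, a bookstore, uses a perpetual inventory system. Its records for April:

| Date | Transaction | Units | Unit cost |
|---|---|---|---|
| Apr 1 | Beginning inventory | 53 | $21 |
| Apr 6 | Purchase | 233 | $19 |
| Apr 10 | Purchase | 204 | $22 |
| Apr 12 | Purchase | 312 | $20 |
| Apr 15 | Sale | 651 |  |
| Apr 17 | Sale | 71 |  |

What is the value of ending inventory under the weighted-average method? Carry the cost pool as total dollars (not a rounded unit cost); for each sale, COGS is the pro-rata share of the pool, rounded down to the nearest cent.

After Apr 1: 53 on hand, pool $1,113.00 (≈ $21.0000 each)
After Apr 6: 286 on hand, pool $5,540.00 (≈ $19.3706 each)
After Apr 10: 490 on hand, pool $10,028.00 (≈ $20.4653 each)
After Apr 12: 802 on hand, pool $16,268.00 (≈ $20.2843 each)
Apr 15, sell 651: 651/802 × $16,268.00 → $13,205.07
Apr 17, sell 71: 71/151 × $3,062.93 → $1,440.18
Total COGS = $13,205.07 + $1,440.18 = $14,645.25
Ending inventory (cost pool remaining) = $1,622.75
Check: goods available $16,268.00 = COGS $14,645.25 + ending $1,622.75

Ending inventory = $1,622.75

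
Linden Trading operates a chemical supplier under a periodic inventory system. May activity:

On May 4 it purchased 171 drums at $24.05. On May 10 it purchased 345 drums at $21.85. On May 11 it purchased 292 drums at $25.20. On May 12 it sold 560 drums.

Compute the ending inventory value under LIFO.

May 12, 560 sold [LIFO — newest first]: 292 @ $25.20 + 268 @ $21.85 = $13,214.20
Ending inventory: 171 @ $24.05 + 77 @ $21.85 = $5,795.00

Ending inventory = $5,795.00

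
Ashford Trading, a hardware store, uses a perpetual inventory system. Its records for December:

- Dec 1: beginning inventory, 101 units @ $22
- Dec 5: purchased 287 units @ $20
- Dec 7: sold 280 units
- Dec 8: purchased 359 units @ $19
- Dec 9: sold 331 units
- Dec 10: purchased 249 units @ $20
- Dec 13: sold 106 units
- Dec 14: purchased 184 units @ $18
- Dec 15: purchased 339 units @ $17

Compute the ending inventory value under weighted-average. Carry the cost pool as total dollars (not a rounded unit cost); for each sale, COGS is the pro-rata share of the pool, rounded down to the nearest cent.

After Dec 1: 101 on hand, pool $2,222.00 (≈ $22.0000 each)
After Dec 5: 388 on hand, pool $7,962.00 (≈ $20.5206 each)
Dec 7, sell 280: 280/388 × $7,962.00 → $5,745.77
After Dec 8: 467 on hand, pool $9,037.23 (≈ $19.3517 each)
Dec 9, sell 331: 331/467 × $9,037.23 → $6,405.40
After Dec 10: 385 on hand, pool $7,611.83 (≈ $19.7710 each)
Dec 13, sell 106: 106/385 × $7,611.83 → $2,095.72
After Dec 14: 463 on hand, pool $8,828.11 (≈ $19.0672 each)
After Dec 15: 802 on hand, pool $14,591.11 (≈ $18.1934 each)
Total COGS = $5,745.77 + $6,405.40 + $2,095.72 = $14,246.89
Ending inventory (cost pool remaining) = $14,591.11

Ending inventory = $14,591.11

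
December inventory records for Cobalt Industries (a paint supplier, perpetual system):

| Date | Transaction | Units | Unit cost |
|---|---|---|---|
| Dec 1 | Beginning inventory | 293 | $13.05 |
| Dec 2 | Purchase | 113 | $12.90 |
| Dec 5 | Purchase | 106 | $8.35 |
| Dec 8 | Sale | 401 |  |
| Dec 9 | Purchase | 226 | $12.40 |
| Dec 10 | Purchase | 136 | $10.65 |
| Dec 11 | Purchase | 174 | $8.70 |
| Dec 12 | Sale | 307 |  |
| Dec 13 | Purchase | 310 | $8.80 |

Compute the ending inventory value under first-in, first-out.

Dec 8, 401 sold [FIFO — oldest first]: 293 @ $13.05 + 108 @ $12.90 = $5,216.85
Dec 12, 307 sold [FIFO — oldest first]: 5 @ $12.90 + 106 @ $8.35 + 196 @ $12.40 = $3,380.00
Total COGS = $5,216.85 + $3,380.00 = $8,596.85
Ending inventory: 30 @ $12.40 + 136 @ $10.65 + 174 @ $8.70 + 310 @ $8.80 = $6,062.20
Check: goods available $14,659.05 = COGS $8,596.85 + ending $6,062.20

Ending inventory = $6,062.20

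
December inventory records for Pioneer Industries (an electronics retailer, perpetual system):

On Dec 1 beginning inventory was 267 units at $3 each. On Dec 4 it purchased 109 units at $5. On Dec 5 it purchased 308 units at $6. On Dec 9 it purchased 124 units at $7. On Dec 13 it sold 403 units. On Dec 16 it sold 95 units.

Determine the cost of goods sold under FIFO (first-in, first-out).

Dec 13, 403 sold [FIFO — oldest first]: 267 @ $3 + 109 @ $5 + 27 @ $6 = $1,508
Dec 16, 95 sold [FIFO — oldest first]: 95 @ $6 = $570
Total COGS = $1,508 + $570 = $2,078
Ending inventory: 186 @ $6 + 124 @ $7 = $1,984

COGS = $2,078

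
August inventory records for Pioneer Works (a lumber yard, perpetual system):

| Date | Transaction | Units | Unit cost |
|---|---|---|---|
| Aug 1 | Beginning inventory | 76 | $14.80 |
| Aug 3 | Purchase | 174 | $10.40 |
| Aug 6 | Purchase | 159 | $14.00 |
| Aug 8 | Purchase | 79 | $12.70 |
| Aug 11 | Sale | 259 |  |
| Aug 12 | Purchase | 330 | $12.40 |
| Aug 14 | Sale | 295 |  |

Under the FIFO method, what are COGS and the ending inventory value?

Aug 11, 259 sold [FIFO — oldest first]: 76 @ $14.80 + 174 @ $10.40 + 9 @ $14.00 = $3,060.40
Aug 14, 295 sold [FIFO — oldest first]: 150 @ $14.00 + 79 @ $12.70 + 66 @ $12.40 = $3,921.70
Total COGS = $3,060.40 + $3,921.70 = $6,982.10
Ending inventory: 264 @ $12.40 = $3,273.60

COGS = $6,982.10; ending inventory = $3,273.60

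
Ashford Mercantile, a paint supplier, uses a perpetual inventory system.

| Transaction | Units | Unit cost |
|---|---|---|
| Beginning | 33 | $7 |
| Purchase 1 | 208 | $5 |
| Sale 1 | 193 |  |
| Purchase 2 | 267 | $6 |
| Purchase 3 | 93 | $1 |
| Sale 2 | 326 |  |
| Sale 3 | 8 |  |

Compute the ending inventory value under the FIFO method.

Ending inventory = $74

Sale 1 (193) [FIFO — oldest first]: 33 @ $7 + 160 @ $5 = $1,031
Sale 2 (326) [FIFO — oldest first]: 48 @ $5 + 267 @ $6 + 11 @ $1 = $1,853
Sale 3 (8) [FIFO — oldest first]: 8 @ $1 = $8
Total COGS = $1,031 + $1,853 + $8 = $2,892
Ending inventory: 74 @ $1 = $74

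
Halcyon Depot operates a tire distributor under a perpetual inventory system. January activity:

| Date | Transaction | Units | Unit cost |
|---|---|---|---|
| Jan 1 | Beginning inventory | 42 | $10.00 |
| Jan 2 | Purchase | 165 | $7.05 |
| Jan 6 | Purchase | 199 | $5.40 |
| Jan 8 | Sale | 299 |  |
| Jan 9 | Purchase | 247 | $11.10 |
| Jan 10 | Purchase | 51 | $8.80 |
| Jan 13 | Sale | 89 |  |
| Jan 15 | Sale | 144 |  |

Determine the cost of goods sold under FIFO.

COGS = $4,056.45

Jan 8, 299 sold [FIFO — oldest first]: 42 @ $10.00 + 165 @ $7.05 + 92 @ $5.40 = $2,080.05
Jan 13, 89 sold [FIFO — oldest first]: 89 @ $5.40 = $480.60
Jan 15, 144 sold [FIFO — oldest first]: 18 @ $5.40 + 126 @ $11.10 = $1,495.80
Total COGS = $2,080.05 + $480.60 + $1,495.80 = $4,056.45
Ending inventory: 121 @ $11.10 + 51 @ $8.80 = $1,791.90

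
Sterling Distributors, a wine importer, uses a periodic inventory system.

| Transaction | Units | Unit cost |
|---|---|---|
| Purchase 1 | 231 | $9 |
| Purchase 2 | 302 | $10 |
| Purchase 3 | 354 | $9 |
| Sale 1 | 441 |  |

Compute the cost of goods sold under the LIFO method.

Sale 1 (441) [LIFO — newest first]: 354 @ $9 + 87 @ $10 = $4,056
Ending inventory: 231 @ $9 + 215 @ $10 = $4,229

COGS = $4,056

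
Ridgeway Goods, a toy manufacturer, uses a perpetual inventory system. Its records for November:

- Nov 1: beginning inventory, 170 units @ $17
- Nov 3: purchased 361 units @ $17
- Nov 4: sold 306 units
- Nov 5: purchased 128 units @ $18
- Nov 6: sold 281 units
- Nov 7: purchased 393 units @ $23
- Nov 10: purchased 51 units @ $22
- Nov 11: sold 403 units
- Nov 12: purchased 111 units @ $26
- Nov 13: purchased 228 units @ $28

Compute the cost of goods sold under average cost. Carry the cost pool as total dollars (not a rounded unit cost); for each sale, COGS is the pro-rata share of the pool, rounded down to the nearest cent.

COGS = $18,993.05

After Nov 1: 170 on hand, pool $2,890.00 (≈ $17.0000 each)
After Nov 3: 531 on hand, pool $9,027.00 (≈ $17.0000 each)
Nov 4, sell 306: 306/531 × $9,027.00 → $5,202.00
After Nov 5: 353 on hand, pool $6,129.00 (≈ $17.3626 each)
Nov 6, sell 281: 281/353 × $6,129.00 → $4,878.89
After Nov 7: 465 on hand, pool $10,289.11 (≈ $22.1271 each)
After Nov 10: 516 on hand, pool $11,411.11 (≈ $22.1146 each)
Nov 11, sell 403: 403/516 × $11,411.11 → $8,912.16
After Nov 12: 224 on hand, pool $5,384.95 (≈ $24.0400 each)
After Nov 13: 452 on hand, pool $11,768.95 (≈ $26.0375 each)
Total COGS = $5,202.00 + $4,878.89 + $8,912.16 = $18,993.05
Ending inventory (cost pool remaining) = $11,768.95
Check: goods available $30,762.00 = COGS $18,993.05 + ending $11,768.95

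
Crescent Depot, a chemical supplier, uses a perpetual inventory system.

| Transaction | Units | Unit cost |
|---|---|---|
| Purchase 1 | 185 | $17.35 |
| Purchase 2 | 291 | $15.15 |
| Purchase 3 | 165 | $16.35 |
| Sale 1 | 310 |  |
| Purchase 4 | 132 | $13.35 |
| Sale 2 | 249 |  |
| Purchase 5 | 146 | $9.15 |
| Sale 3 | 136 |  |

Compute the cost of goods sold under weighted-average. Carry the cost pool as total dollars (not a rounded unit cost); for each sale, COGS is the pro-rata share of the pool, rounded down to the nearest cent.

After Purchase 1: 185 on hand, pool $3,209.75 (≈ $17.3500 each)
After Purchase 2: 476 on hand, pool $7,618.40 (≈ $16.0050 each)
After Purchase 3: 641 on hand, pool $10,316.15 (≈ $16.0938 each)
Sale 1, sell 310: 310/641 × $10,316.15 → $4,989.08
After Purchase 4: 463 on hand, pool $7,089.27 (≈ $15.3116 each)
Sale 2, sell 249: 249/463 × $7,089.27 → $3,812.58
After Purchase 5: 360 on hand, pool $4,612.59 (≈ $12.8128 each)
Sale 3, sell 136: 136/360 × $4,612.59 → $1,742.53
Total COGS = $4,989.08 + $3,812.58 + $1,742.53 = $10,544.19
Ending inventory (cost pool remaining) = $2,870.06
Check: goods available $13,414.25 = COGS $10,544.19 + ending $2,870.06

COGS = $10,544.19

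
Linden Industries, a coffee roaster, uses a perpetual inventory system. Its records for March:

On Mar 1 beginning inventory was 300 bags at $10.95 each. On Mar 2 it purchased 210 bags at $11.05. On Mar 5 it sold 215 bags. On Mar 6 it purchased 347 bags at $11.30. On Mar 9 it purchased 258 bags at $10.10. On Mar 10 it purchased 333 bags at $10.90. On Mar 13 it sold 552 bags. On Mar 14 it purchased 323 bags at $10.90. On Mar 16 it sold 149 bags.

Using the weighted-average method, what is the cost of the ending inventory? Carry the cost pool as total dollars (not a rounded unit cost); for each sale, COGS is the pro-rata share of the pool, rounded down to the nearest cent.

After Mar 1: 300 on hand, pool $3,285.00 (≈ $10.9500 each)
After Mar 2: 510 on hand, pool $5,605.50 (≈ $10.9912 each)
Mar 5, sell 215: 215/510 × $5,605.50 → $2,363.10
After Mar 6: 642 on hand, pool $7,163.50 (≈ $11.1581 each)
After Mar 9: 900 on hand, pool $9,769.30 (≈ $10.8548 each)
After Mar 10: 1233 on hand, pool $13,399.00 (≈ $10.8670 each)
Mar 13, sell 552: 552/1233 × $13,399.00 → $5,998.57
After Mar 14: 1004 on hand, pool $10,921.13 (≈ $10.8776 each)
Mar 16, sell 149: 149/1004 × $10,921.13 → $1,620.76
Total COGS = $2,363.10 + $5,998.57 + $1,620.76 = $9,982.43
Ending inventory (cost pool remaining) = $9,300.37

Ending inventory = $9,300.37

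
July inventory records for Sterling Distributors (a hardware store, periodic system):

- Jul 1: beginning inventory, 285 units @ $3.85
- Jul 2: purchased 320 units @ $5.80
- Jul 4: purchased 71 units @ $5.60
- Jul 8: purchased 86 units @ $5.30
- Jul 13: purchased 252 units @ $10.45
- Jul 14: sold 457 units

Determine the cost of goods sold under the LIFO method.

Jul 14, 457 sold [LIFO — newest first]: 252 @ $10.45 + 86 @ $5.30 + 71 @ $5.60 + 48 @ $5.80 = $3,765.20
Ending inventory: 285 @ $3.85 + 272 @ $5.80 = $2,674.85

COGS = $3,765.20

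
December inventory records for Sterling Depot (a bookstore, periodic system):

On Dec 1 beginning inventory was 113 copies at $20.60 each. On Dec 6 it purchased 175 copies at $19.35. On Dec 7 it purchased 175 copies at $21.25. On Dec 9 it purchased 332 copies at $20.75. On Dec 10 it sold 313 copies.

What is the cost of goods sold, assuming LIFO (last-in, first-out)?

Dec 10, 313 sold [LIFO — newest first]: 313 @ $20.75 = $6,494.75
Ending inventory: 113 @ $20.60 + 175 @ $19.35 + 175 @ $21.25 + 19 @ $20.75 = $9,827.05

COGS = $6,494.75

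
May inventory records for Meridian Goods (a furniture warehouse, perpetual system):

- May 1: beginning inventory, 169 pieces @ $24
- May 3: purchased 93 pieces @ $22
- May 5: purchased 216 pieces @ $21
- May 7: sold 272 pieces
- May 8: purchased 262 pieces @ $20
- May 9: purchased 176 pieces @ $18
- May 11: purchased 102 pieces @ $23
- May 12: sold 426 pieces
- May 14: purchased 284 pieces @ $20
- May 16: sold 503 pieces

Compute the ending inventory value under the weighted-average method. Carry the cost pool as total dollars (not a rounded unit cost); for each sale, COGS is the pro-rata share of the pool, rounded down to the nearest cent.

Ending inventory = $2,050.03

After May 1: 169 on hand, pool $4,056.00 (≈ $24.0000 each)
After May 3: 262 on hand, pool $6,102.00 (≈ $23.2901 each)
After May 5: 478 on hand, pool $10,638.00 (≈ $22.2552 each)
May 7, sell 272: 272/478 × $10,638.00 → $6,053.42
After May 8: 468 on hand, pool $9,824.58 (≈ $20.9927 each)
After May 9: 644 on hand, pool $12,992.58 (≈ $20.1748 each)
After May 11: 746 on hand, pool $15,338.58 (≈ $20.5611 each)
May 12, sell 426: 426/746 × $15,338.58 → $8,759.02
After May 14: 604 on hand, pool $12,259.56 (≈ $20.2973 each)
May 16, sell 503: 503/604 × $12,259.56 → $10,209.53
Total COGS = $6,053.42 + $8,759.02 + $10,209.53 = $25,021.97
Ending inventory (cost pool remaining) = $2,050.03
Check: goods available $27,072.00 = COGS $25,021.97 + ending $2,050.03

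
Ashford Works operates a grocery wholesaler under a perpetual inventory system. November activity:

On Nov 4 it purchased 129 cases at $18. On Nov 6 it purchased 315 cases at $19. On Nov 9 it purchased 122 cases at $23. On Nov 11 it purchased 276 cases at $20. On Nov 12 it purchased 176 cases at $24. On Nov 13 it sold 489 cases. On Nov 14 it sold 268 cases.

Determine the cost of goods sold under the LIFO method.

Nov 13, 489 sold [LIFO — newest first]: 176 @ $24 + 276 @ $20 + 37 @ $23 = $10,595
Nov 14, 268 sold [LIFO — newest first]: 85 @ $23 + 183 @ $19 = $5,432
Total COGS = $10,595 + $5,432 = $16,027
Ending inventory: 129 @ $18 + 132 @ $19 = $4,830
Check: goods available $20,857 = COGS $16,027 + ending $4,830

COGS = $16,027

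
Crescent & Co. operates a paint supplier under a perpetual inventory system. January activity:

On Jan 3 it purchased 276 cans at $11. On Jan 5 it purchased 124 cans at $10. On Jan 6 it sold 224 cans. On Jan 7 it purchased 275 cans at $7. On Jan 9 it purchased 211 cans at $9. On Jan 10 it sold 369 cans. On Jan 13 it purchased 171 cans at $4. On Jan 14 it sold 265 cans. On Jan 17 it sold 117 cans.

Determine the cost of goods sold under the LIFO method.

Jan 6, 224 sold [LIFO — newest first]: 124 @ $10 + 100 @ $11 = $2,340
Jan 10, 369 sold [LIFO — newest first]: 211 @ $9 + 158 @ $7 = $3,005
Jan 14, 265 sold [LIFO — newest first]: 171 @ $4 + 94 @ $7 = $1,342
Jan 17, 117 sold [LIFO — newest first]: 23 @ $7 + 94 @ $11 = $1,195
Total COGS = $2,340 + $3,005 + $1,342 + $1,195 = $7,882
Ending inventory: 82 @ $11 = $902

COGS = $7,882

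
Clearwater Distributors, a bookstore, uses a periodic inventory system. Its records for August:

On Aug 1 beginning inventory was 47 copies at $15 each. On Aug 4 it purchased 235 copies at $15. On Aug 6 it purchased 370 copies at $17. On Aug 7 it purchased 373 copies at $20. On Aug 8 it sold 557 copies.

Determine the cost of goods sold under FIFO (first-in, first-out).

COGS = $8,905

Aug 8, 557 sold [FIFO — oldest first]: 47 @ $15 + 235 @ $15 + 275 @ $17 = $8,905
Ending inventory: 95 @ $17 + 373 @ $20 = $9,075
Check: goods available $17,980 = COGS $8,905 + ending $9,075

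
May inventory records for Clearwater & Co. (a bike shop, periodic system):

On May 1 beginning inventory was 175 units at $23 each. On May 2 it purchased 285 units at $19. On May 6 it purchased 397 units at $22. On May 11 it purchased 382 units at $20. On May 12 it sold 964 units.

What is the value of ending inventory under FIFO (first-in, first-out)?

May 12, 964 sold [FIFO — oldest first]: 175 @ $23 + 285 @ $19 + 397 @ $22 + 107 @ $20 = $20,314
Ending inventory: 275 @ $20 = $5,500

Ending inventory = $5,500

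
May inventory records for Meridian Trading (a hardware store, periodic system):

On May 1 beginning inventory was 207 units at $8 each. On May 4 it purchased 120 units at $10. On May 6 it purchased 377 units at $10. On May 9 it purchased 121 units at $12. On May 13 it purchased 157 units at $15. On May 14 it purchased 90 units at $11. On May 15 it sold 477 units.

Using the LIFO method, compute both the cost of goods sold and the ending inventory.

COGS = $5,887; ending inventory = $5,536

May 15, 477 sold [LIFO — newest first]: 90 @ $11 + 157 @ $15 + 121 @ $12 + 109 @ $10 = $5,887
Ending inventory: 207 @ $8 + 120 @ $10 + 268 @ $10 = $5,536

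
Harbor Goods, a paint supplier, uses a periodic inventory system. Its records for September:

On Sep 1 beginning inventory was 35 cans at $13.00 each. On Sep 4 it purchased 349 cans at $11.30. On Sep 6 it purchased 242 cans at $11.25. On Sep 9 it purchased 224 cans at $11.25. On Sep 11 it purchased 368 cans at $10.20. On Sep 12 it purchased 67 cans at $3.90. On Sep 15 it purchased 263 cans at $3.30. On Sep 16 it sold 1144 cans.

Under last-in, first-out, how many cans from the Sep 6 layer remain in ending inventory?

Sep 16, 1144 sold [LIFO — newest first]: 263 @ $3.30 + 67 @ $3.90 + 368 @ $10.20 + 224 @ $11.25 + 222 @ $11.25 = $9,900.30
Ending inventory: 35 @ $13.00 + 349 @ $11.30 + 20 @ $11.25 = $4,623.70

20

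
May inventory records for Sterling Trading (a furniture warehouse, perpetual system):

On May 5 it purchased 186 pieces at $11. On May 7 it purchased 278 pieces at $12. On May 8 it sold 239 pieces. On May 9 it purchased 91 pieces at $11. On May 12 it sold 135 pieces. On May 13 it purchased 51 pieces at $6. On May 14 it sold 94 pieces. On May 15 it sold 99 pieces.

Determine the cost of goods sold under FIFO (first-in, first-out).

May 8, 239 sold [FIFO — oldest first]: 186 @ $11 + 53 @ $12 = $2,682
May 12, 135 sold [FIFO — oldest first]: 135 @ $12 = $1,620
May 14, 94 sold [FIFO — oldest first]: 90 @ $12 + 4 @ $11 = $1,124
May 15, 99 sold [FIFO — oldest first]: 87 @ $11 + 12 @ $6 = $1,029
Total COGS = $2,682 + $1,620 + $1,124 + $1,029 = $6,455
Ending inventory: 39 @ $6 = $234
Check: goods available $6,689 = COGS $6,455 + ending $234

COGS = $6,455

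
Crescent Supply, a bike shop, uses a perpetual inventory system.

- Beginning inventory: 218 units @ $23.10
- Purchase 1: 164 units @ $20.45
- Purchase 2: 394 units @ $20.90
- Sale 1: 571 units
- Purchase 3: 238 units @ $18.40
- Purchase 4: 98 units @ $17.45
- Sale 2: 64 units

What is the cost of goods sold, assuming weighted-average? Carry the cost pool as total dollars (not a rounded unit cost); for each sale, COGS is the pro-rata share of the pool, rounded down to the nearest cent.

COGS = $13,472.38

After Beginning: 218 on hand, pool $5,035.80 (≈ $23.1000 each)
After Purchase 1: 382 on hand, pool $8,389.60 (≈ $21.9623 each)
After Purchase 2: 776 on hand, pool $16,624.20 (≈ $21.4229 each)
Sale 1, sell 571: 571/776 × $16,624.20 → $12,232.49
After Purchase 3: 443 on hand, pool $8,770.91 (≈ $19.7989 each)
After Purchase 4: 541 on hand, pool $10,481.01 (≈ $19.3734 each)
Sale 2, sell 64: 64/541 × $10,481.01 → $1,239.89
Total COGS = $12,232.49 + $1,239.89 = $13,472.38
Ending inventory (cost pool remaining) = $9,241.12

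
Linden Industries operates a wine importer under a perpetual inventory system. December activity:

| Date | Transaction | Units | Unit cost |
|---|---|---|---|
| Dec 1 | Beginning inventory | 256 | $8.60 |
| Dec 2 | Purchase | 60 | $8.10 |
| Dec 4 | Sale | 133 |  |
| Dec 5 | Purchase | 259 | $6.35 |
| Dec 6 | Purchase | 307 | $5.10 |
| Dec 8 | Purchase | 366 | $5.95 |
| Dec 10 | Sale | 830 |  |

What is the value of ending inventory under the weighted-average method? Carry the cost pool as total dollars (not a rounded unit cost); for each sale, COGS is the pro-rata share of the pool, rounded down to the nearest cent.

Ending inventory = $1,775.05

After Dec 1: 256 on hand, pool $2,201.60 (≈ $8.6000 each)
After Dec 2: 316 on hand, pool $2,687.60 (≈ $8.5051 each)
Dec 4, sell 133: 133/316 × $2,687.60 → $1,131.17
After Dec 5: 442 on hand, pool $3,201.08 (≈ $7.2423 each)
After Dec 6: 749 on hand, pool $4,766.78 (≈ $6.3642 each)
After Dec 8: 1115 on hand, pool $6,944.48 (≈ $6.2282 each)
Dec 10, sell 830: 830/1115 × $6,944.48 → $5,169.43
Total COGS = $1,131.17 + $5,169.43 = $6,300.60
Ending inventory (cost pool remaining) = $1,775.05
Check: goods available $8,075.65 = COGS $6,300.60 + ending $1,775.05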